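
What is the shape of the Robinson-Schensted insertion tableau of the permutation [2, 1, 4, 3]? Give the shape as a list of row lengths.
Row-insert each entry into an empty tableau.

After inserting 2: P = [[2]].
After inserting 1: P = [[1], [2]].
After inserting 4: P = [[1, 4], [2]].
After inserting 3: P = [[1, 3], [2, 4]].

The final insertion tableau P = [[1, 3], [2, 4]] has shape [2, 2].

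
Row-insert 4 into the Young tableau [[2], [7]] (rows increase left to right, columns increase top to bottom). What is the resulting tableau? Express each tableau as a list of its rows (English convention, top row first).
4 is larger than every entry of row 1, so it is appended to row 1. The new tableau is [[2, 4], [7]].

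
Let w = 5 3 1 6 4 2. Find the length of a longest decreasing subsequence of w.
3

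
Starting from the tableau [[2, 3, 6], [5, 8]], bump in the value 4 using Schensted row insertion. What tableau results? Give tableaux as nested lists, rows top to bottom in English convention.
[[2, 3, 4], [5, 6], [8]]

In row 1, 4 replaces 6 (the leftmost entry greater than 4); 6 is bumped to row 2. In row 2, 6 replaces 8 (the leftmost entry greater than 6); 8 is bumped to row 3. 8 starts a new row 3. The new tableau is [[2, 3, 4], [5, 6], [8]].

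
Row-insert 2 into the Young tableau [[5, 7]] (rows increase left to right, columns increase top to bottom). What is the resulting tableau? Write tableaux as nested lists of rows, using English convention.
In row 1, 2 replaces 5 (the leftmost entry greater than 2); 5 is bumped to row 2. 5 starts a new row 2. The new tableau is [[2, 7], [5]].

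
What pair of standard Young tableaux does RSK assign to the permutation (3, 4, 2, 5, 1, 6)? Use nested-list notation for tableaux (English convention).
P = [[1, 4, 5, 6], [2], [3]], Q = [[1, 2, 4, 6], [3], [5]]

Insert each entry of the permutation into P by Schensted row insertion, recording in Q the position of each new cell.

Insert 3: appended to row 1. P = [[3]], Q = [[1]].
Insert 4: appended to row 1. P = [[3, 4]], Q = [[1, 2]].
Insert 2: 2 bumps 3 from row 1; 3 starts row 2. P = [[2, 4], [3]], Q = [[1, 2], [3]].
Insert 5: appended to row 1. P = [[2, 4, 5], [3]], Q = [[1, 2, 4], [3]].
Insert 1: 1 bumps 2 from row 1; 2 bumps 3 from row 2; 3 starts row 3. P = [[1, 4, 5], [2], [3]], Q = [[1, 2, 4], [3], [5]].
Insert 6: appended to row 1. P = [[1, 4, 5, 6], [2], [3]], Q = [[1, 2, 4, 6], [3], [5]].

So P = [[1, 4, 5, 6], [2], [3]], Q = [[1, 2, 4, 6], [3], [5]].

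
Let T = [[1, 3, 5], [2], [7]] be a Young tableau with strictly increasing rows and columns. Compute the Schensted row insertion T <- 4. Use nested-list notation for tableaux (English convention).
[[1, 3, 4], [2, 5], [7]]

In row 1, 4 replaces 5 (the leftmost entry greater than 4); 5 is bumped to row 2. 5 is appended to row 2. The new tableau is [[1, 3, 4], [2, 5], [7]].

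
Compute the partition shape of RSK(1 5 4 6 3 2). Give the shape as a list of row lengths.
[3, 1, 1, 1]

RSK row insertion gives P = [[1, 2, 6], [3], [4], [5]], which has shape [3, 1, 1, 1].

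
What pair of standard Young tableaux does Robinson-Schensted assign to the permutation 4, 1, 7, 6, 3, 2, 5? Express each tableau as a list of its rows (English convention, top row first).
P = [[1, 2, 5], [3, 6], [4], [7]], Q = [[1, 3, 7], [2, 4], [5], [6]]

Insert each entry of the permutation into P by Schensted row insertion, recording in Q the position of each new cell.

Insert 4: appended to row 1. P = [[4]], Q = [[1]].
Insert 1: 1 bumps 4 from row 1; 4 starts row 2. P = [[1], [4]], Q = [[1], [2]].
Insert 7: appended to row 1. P = [[1, 7], [4]], Q = [[1, 3], [2]].
Insert 6: 6 bumps 7 from row 1; 7 appends to row 2. P = [[1, 6], [4, 7]], Q = [[1, 3], [2, 4]].
Insert 3: 3 bumps 6 from row 1; 6 bumps 7 from row 2; 7 starts row 3. P = [[1, 3], [4, 6], [7]], Q = [[1, 3], [2, 4], [5]].
Insert 2: 2 bumps 3 from row 1; 3 bumps 4 from row 2; 4 bumps 7 from row 3; 7 starts row 4. P = [[1, 2], [3, 6], [4], [7]], Q = [[1, 3], [2, 4], [5], [6]].
Insert 5: appended to row 1. P = [[1, 2, 5], [3, 6], [4], [7]], Q = [[1, 3, 7], [2, 4], [5], [6]].

So P = [[1, 2, 5], [3, 6], [4], [7]], Q = [[1, 3, 7], [2, 4], [5], [6]].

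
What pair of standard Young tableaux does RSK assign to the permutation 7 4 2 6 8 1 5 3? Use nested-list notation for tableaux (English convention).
P = [[1, 3, 8], [2, 5], [4, 6], [7]], Q = [[1, 4, 5], [2, 7], [3, 8], [6]]

Insert each entry of the permutation into P by Schensted row insertion, recording in Q the position of each new cell.

Insert 7: appended to row 1. P = [[7]].
Insert 4: 4 bumps 7 from row 1; 7 starts row 2. P = [[4], [7]].
Insert 2: 2 bumps 4 from row 1; 4 bumps 7 from row 2; 7 starts row 3. P = [[2], [4], [7]].
Insert 6: appended to row 1. P = [[2, 6], [4], [7]].
Insert 8: appended to row 1. P = [[2, 6, 8], [4], [7]].
Insert 1: 1 bumps 2 from row 1; 2 bumps 4 from row 2; 4 bumps 7 from row 3; 7 starts row 4. P = [[1, 6, 8], [2], [4], [7]].
Insert 5: 5 bumps 6 from row 1; 6 appends to row 2. P = [[1, 5, 8], [2, 6], [4], [7]].
Insert 3: 3 bumps 5 from row 1; 5 bumps 6 from row 2; 6 appends to row 3. P = [[1, 3, 8], [2, 5], [4, 6], [7]].

So P = [[1, 3, 8], [2, 5], [4, 6], [7]], Q = [[1, 4, 5], [2, 7], [3, 8], [6]].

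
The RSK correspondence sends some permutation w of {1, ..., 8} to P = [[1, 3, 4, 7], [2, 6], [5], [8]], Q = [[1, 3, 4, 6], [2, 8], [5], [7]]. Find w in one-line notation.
8 2 5 6 3 7 1 4

Reverse the RSK construction: for i from n down to 1, find the cell of Q containing i, remove the entry at that cell from P, and reverse-bump it up through P; the value ejected from row 1 is w(i).

Step i=8: Q has 8 at row 2, column 2; remove 6 from row 2 of P and reverse-bump: 6 enters row 1 and ejects 4. So w(8) = 4. P is now [[1, 3, 6, 7], [2], [5], [8]].
Step i=7: Q has 7 at row 4, column 1; remove 8 from row 4 of P and reverse-bump: 8 enters row 3 and ejects 5; 5 enters row 2 and ejects 2; 2 enters row 1 and ejects 1. So w(7) = 1. P is now [[2, 3, 6, 7], [5], [8]].
Step i=6: Q has 6 at row 1, column 4; remove that cell from P, ejecting 7. So w(6) = 7. P is now [[2, 3, 6], [5], [8]].
Step i=5: Q has 5 at row 3, column 1; remove 8 from row 3 of P and reverse-bump: 8 enters row 2 and ejects 5; 5 enters row 1 and ejects 3. So w(5) = 3. P is now [[2, 5, 6], [8]].
Step i=4: Q has 4 at row 1, column 3; remove that cell from P, ejecting 6. So w(4) = 6. P is now [[2, 5], [8]].
Step i=3: Q has 3 at row 1, column 2; remove that cell from P, ejecting 5. So w(3) = 5. P is now [[2], [8]].
Step i=2: Q has 2 at row 2, column 1; remove 8 from row 2 of P and reverse-bump: 8 enters row 1 and ejects 2. So w(2) = 2. P is now [[8]].
Step i=1: Q has 1 at row 1, column 1; remove that cell from P, ejecting 8. So w(1) = 8. P is now [].

So w = 8 2 5 6 3 7 1 4.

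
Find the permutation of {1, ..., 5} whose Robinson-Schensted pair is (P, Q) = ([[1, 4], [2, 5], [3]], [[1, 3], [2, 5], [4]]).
3 2 5 1 4

Reverse the RSK construction: for i from n down to 1, find the cell of Q containing i, remove the entry at that cell from P, and reverse-bump it up through P; the value ejected from row 1 is w(i).

Step i=5: Q has 5 at row 2, column 2; remove 5 from row 2 of P and reverse-bump: 5 enters row 1 and ejects 4. So w(5) = 4. P is now [[1, 5], [2], [3]].
Step i=4: Q has 4 at row 3, column 1; remove 3 from row 3 of P and reverse-bump: 3 enters row 2 and ejects 2; 2 enters row 1 and ejects 1. So w(4) = 1. P is now [[2, 5], [3]].
Step i=3: Q has 3 at row 1, column 2; remove that cell from P, ejecting 5. So w(3) = 5. P is now [[2], [3]].
Step i=2: Q has 2 at row 2, column 1; remove 3 from row 2 of P and reverse-bump: 3 enters row 1 and ejects 2. So w(2) = 2. P is now [[3]].
Step i=1: Q has 1 at row 1, column 1; remove that cell from P, ejecting 3. So w(1) = 3. P is now [].

So w = 3 2 5 1 4.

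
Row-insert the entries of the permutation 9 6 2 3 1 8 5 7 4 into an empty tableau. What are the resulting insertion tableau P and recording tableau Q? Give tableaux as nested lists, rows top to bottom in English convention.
P = [[1, 3, 4, 7], [2, 5], [6, 8], [9]], Q = [[1, 4, 6, 8], [2, 7], [3, 9], [5]]

Insert each entry of the permutation into P by Schensted row insertion, recording in Q the position of each new cell.

Insert 9: appended to row 1. P = [[9]].
Insert 6: 6 bumps 9 from row 1; 9 starts row 2. P = [[6], [9]].
Insert 2: 2 bumps 6 from row 1; 6 bumps 9 from row 2; 9 starts row 3. P = [[2], [6], [9]].
Insert 3: appended to row 1. P = [[2, 3], [6], [9]].
Insert 1: 1 bumps 2 from row 1; 2 bumps 6 from row 2; 6 bumps 9 from row 3; 9 starts row 4. P = [[1, 3], [2], [6], [9]].
Insert 8: appended to row 1. P = [[1, 3, 8], [2], [6], [9]].
Insert 5: 5 bumps 8 from row 1; 8 appends to row 2. P = [[1, 3, 5], [2, 8], [6], [9]].
Insert 7: appended to row 1. P = [[1, 3, 5, 7], [2, 8], [6], [9]].
Insert 4: 4 bumps 5 from row 1; 5 bumps 8 from row 2; 8 appends to row 3. P = [[1, 3, 4, 7], [2, 5], [6, 8], [9]].

So P = [[1, 3, 4, 7], [2, 5], [6, 8], [9]], Q = [[1, 4, 6, 8], [2, 7], [3, 9], [5]].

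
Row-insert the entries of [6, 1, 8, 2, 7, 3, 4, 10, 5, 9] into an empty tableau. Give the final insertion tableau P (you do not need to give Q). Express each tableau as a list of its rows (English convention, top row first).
P = [[1, 2, 3, 4, 5, 9], [6, 7, 10], [8]]

Insert 6: appended to row 1. P = [[6]].
Insert 1: 1 bumps 6 from row 1; 6 starts row 2. P = [[1], [6]].
Insert 8: appended to row 1. P = [[1, 8], [6]].
Insert 2: 2 bumps 8 from row 1; 8 appends to row 2. P = [[1, 2], [6, 8]].
Insert 7: appended to row 1. P = [[1, 2, 7], [6, 8]].
Insert 3: 3 bumps 7 from row 1; 7 bumps 8 from row 2; 8 starts row 3. P = [[1, 2, 3], [6, 7], [8]].
Insert 4: appended to row 1. P = [[1, 2, 3, 4], [6, 7], [8]].
Insert 10: appended to row 1. P = [[1, 2, 3, 4, 10], [6, 7], [8]].
Insert 5: 5 bumps 10 from row 1; 10 appends to row 2. P = [[1, 2, 3, 4, 5], [6, 7, 10], [8]].
Insert 9: appended to row 1. P = [[1, 2, 3, 4, 5, 9], [6, 7, 10], [8]].

So P = [[1, 2, 3, 4, 5, 9], [6, 7, 10], [8]].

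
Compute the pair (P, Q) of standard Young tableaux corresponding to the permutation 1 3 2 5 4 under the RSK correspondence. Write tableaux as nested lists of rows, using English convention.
P = [[1, 2, 4], [3, 5]], Q = [[1, 2, 4], [3, 5]]

Insert each entry of the permutation into P by Schensted row insertion, recording in Q the position of each new cell.

Insert 1: appended to row 1. P = [[1]], Q = [[1]].
Insert 3: appended to row 1. P = [[1, 3]], Q = [[1, 2]].
Insert 2: 2 bumps 3 from row 1; 3 starts row 2. P = [[1, 2], [3]], Q = [[1, 2], [3]].
Insert 5: appended to row 1. P = [[1, 2, 5], [3]], Q = [[1, 2, 4], [3]].
Insert 4: 4 bumps 5 from row 1; 5 appends to row 2. P = [[1, 2, 4], [3, 5]], Q = [[1, 2, 4], [3, 5]].

So P = [[1, 2, 4], [3, 5]], Q = [[1, 2, 4], [3, 5]].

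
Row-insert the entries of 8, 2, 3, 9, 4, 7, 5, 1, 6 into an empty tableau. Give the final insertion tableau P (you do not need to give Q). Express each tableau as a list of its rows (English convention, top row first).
After inserting 8: P = [[8]].
After inserting 2: P = [[2], [8]].
After inserting 3: P = [[2, 3], [8]].
After inserting 9: P = [[2, 3, 9], [8]].
After inserting 4: P = [[2, 3, 4], [8, 9]].
After inserting 7: P = [[2, 3, 4, 7], [8, 9]].
After inserting 5: P = [[2, 3, 4, 5], [7, 9], [8]].
After inserting 1: P = [[1, 3, 4, 5], [2, 9], [7], [8]].
After inserting 6: P = [[1, 3, 4, 5, 6], [2, 9], [7], [8]].

So P = [[1, 3, 4, 5, 6], [2, 9], [7], [8]].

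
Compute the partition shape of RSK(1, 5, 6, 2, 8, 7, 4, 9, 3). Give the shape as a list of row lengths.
[5, 2, 1, 1]

Row-insert each entry into an empty tableau.

After inserting 1: P = [[1]].
After inserting 5: P = [[1, 5]].
After inserting 6: P = [[1, 5, 6]].
After inserting 2: P = [[1, 2, 6], [5]].
After inserting 8: P = [[1, 2, 6, 8], [5]].
After inserting 7: P = [[1, 2, 6, 7], [5, 8]].
After inserting 4: P = [[1, 2, 4, 7], [5, 6], [8]].
After inserting 9: P = [[1, 2, 4, 7, 9], [5, 6], [8]].
After inserting 3: P = [[1, 2, 3, 7, 9], [4, 6], [5], [8]].

The final insertion tableau P = [[1, 2, 3, 7, 9], [4, 6], [5], [8]] has shape [5, 2, 1, 1].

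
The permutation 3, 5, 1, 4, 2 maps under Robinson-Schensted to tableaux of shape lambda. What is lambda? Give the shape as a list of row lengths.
Row-insert each entry into an empty tableau.

After inserting 3: P = [[3]].
After inserting 5: P = [[3, 5]].
After inserting 1: P = [[1, 5], [3]].
After inserting 4: P = [[1, 4], [3, 5]].
After inserting 2: P = [[1, 2], [3, 4], [5]].

The final insertion tableau P = [[1, 2], [3, 4], [5]] has shape [2, 2, 1].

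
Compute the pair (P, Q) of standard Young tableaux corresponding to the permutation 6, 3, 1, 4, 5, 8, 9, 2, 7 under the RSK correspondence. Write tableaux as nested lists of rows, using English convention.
Insert each entry of the permutation into P by Schensted row insertion, recording in Q the position of each new cell.

Insert 6: appended to row 1. P = [[6]], Q = [[1]].
Insert 3: 3 bumps 6 from row 1; 6 starts row 2. P = [[3], [6]], Q = [[1], [2]].
Insert 1: 1 bumps 3 from row 1; 3 bumps 6 from row 2; 6 starts row 3. P = [[1], [3], [6]], Q = [[1], [2], [3]].
Insert 4: appended to row 1. P = [[1, 4], [3], [6]], Q = [[1, 4], [2], [3]].
Insert 5: appended to row 1. P = [[1, 4, 5], [3], [6]], Q = [[1, 4, 5], [2], [3]].
Insert 8: appended to row 1. P = [[1, 4, 5, 8], [3], [6]], Q = [[1, 4, 5, 6], [2], [3]].
Insert 9: appended to row 1. P = [[1, 4, 5, 8, 9], [3], [6]], Q = [[1, 4, 5, 6, 7], [2], [3]].
Insert 2: 2 bumps 4 from row 1; 4 appends to row 2. P = [[1, 2, 5, 8, 9], [3, 4], [6]], Q = [[1, 4, 5, 6, 7], [2, 8], [3]].
Insert 7: 7 bumps 8 from row 1; 8 appends to row 2. P = [[1, 2, 5, 7, 9], [3, 4, 8], [6]], Q = [[1, 4, 5, 6, 7], [2, 8, 9], [3]].

So P = [[1, 2, 5, 7, 9], [3, 4, 8], [6]], Q = [[1, 4, 5, 6, 7], [2, 8, 9], [3]].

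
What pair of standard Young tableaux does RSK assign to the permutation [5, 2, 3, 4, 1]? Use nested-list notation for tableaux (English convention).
Insert each entry of the permutation into P by Schensted row insertion, recording in Q the position of each new cell.

After inserting 5: P = [[5]].
After inserting 2: P = [[2], [5]].
After inserting 3: P = [[2, 3], [5]].
After inserting 4: P = [[2, 3, 4], [5]].
After inserting 1: P = [[1, 3, 4], [2], [5]].

So P = [[1, 3, 4], [2], [5]], Q = [[1, 3, 4], [2], [5]].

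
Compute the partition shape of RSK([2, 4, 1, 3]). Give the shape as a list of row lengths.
[2, 2]

Row-insert each entry into an empty tableau.

After inserting 2: P = [[2]].
After inserting 4: P = [[2, 4]].
After inserting 1: P = [[1, 4], [2]].
After inserting 3: P = [[1, 3], [2, 4]].

The final insertion tableau P = [[1, 3], [2, 4]] has shape [2, 2].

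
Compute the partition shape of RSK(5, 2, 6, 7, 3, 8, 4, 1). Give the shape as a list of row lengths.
[4, 3, 1]

Row-insert each entry into an empty tableau.

After inserting 5: P = [[5]].
After inserting 2: P = [[2], [5]].
After inserting 6: P = [[2, 6], [5]].
After inserting 7: P = [[2, 6, 7], [5]].
After inserting 3: P = [[2, 3, 7], [5, 6]].
After inserting 8: P = [[2, 3, 7, 8], [5, 6]].
After inserting 4: P = [[2, 3, 4, 8], [5, 6, 7]].
After inserting 1: P = [[1, 3, 4, 8], [2, 6, 7], [5]].

The final insertion tableau P = [[1, 3, 4, 8], [2, 6, 7], [5]] has shape [4, 3, 1].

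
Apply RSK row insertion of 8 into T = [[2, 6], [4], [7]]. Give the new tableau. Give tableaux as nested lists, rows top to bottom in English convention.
8 is larger than every entry of row 1, so it is appended to row 1. The new tableau is [[2, 6, 8], [4], [7]].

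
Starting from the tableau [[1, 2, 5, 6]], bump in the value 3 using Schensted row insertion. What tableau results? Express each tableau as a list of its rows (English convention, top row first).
[[1, 2, 3, 6], [5]]

In row 1, 3 replaces 5 (the leftmost entry greater than 3); 5 is bumped to row 2. 5 starts a new row 2. The new tableau is [[1, 2, 3, 6], [5]].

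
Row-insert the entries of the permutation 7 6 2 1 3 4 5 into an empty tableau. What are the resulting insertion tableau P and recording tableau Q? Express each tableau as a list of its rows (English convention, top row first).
P = [[1, 3, 4, 5], [2], [6], [7]], Q = [[1, 5, 6, 7], [2], [3], [4]]

Insert each entry of the permutation into P by Schensted row insertion, recording in Q the position of each new cell.

After inserting 7: P = [[7]].
After inserting 6: P = [[6], [7]].
After inserting 2: P = [[2], [6], [7]].
After inserting 1: P = [[1], [2], [6], [7]].
After inserting 3: P = [[1, 3], [2], [6], [7]].
After inserting 4: P = [[1, 3, 4], [2], [6], [7]].
After inserting 5: P = [[1, 3, 4, 5], [2], [6], [7]].

So P = [[1, 3, 4, 5], [2], [6], [7]], Q = [[1, 5, 6, 7], [2], [3], [4]].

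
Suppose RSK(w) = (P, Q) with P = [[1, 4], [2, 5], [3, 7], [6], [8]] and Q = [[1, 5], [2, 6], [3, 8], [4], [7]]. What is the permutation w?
Reverse RSK: for i = n, n-1, ..., 1, locate i in Q, remove the corresponding corner cell from P, and reverse-bump its entry up through P; the value ejected from row 1 is w(i).

So w = 8 6 3 2 7 5 1 4.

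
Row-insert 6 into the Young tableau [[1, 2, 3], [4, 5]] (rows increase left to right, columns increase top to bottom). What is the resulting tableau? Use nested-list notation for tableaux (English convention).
6 is larger than every entry of row 1, so it is appended to row 1. The new tableau is [[1, 2, 3, 6], [4, 5]].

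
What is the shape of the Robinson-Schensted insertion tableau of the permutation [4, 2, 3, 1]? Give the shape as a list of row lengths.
[2, 1, 1]

RSK row insertion gives P = [[1, 3], [2], [4]], which has shape [2, 1, 1].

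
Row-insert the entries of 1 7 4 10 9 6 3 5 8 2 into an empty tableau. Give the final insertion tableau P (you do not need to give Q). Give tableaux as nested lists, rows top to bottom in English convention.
P = [[1, 2, 5, 8], [3, 6], [4, 9], [7], [10]]

Insert 1: appended to row 1. P = [[1]].
Insert 7: appended to row 1. P = [[1, 7]].
Insert 4: 4 bumps 7 from row 1; 7 starts row 2. P = [[1, 4], [7]].
Insert 10: appended to row 1. P = [[1, 4, 10], [7]].
Insert 9: 9 bumps 10 from row 1; 10 appends to row 2. P = [[1, 4, 9], [7, 10]].
Insert 6: 6 bumps 9 from row 1; 9 bumps 10 from row 2; 10 starts row 3. P = [[1, 4, 6], [7, 9], [10]].
Insert 3: 3 bumps 4 from row 1; 4 bumps 7 from row 2; 7 bumps 10 from row 3; 10 starts row 4. P = [[1, 3, 6], [4, 9], [7], [10]].
Insert 5: 5 bumps 6 from row 1; 6 bumps 9 from row 2; 9 appends to row 3. P = [[1, 3, 5], [4, 6], [7, 9], [10]].
Insert 8: appended to row 1. P = [[1, 3, 5, 8], [4, 6], [7, 9], [10]].
Insert 2: 2 bumps 3 from row 1; 3 bumps 4 from row 2; 4 bumps 7 from row 3; 7 bumps 10 from row 4; 10 starts row 5. P = [[1, 2, 5, 8], [3, 6], [4, 9], [7], [10]].

So P = [[1, 2, 5, 8], [3, 6], [4, 9], [7], [10]].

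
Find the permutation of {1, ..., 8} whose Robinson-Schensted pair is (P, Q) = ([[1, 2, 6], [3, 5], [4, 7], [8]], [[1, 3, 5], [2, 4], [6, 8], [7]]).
Reverse the RSK construction: for i from n down to 1, find the cell of Q containing i, remove the entry at that cell from P, and reverse-bump it up through P; the value ejected from row 1 is w(i).

Step i=8: Q has 8 at row 3, column 2; remove 7 from row 3 of P and reverse-bump: 7 enters row 2 and ejects 5; 5 enters row 1 and ejects 2. So w(8) = 2. P is now [[1, 5, 6], [3, 7], [4], [8]].
Step i=7: Q has 7 at row 4, column 1; remove 8 from row 4 of P and reverse-bump: 8 enters row 3 and ejects 4; 4 enters row 2 and ejects 3; 3 enters row 1 and ejects 1. So w(7) = 1. P is now [[3, 5, 6], [4, 7], [8]].
Step i=6: Q has 6 at row 3, column 1; remove 8 from row 3 of P and reverse-bump: 8 enters row 2 and ejects 7; 7 enters row 1 and ejects 6. So w(6) = 6. P is now [[3, 5, 7], [4, 8]].
Step i=5: Q has 5 at row 1, column 3; remove that cell from P, ejecting 7. So w(5) = 7. P is now [[3, 5], [4, 8]].
Step i=4: Q has 4 at row 2, column 2; remove 8 from row 2 of P and reverse-bump: 8 enters row 1 and ejects 5. So w(4) = 5. P is now [[3, 8], [4]].
Step i=3: Q has 3 at row 1, column 2; remove that cell from P, ejecting 8. So w(3) = 8. P is now [[3], [4]].
Step i=2: Q has 2 at row 2, column 1; remove 4 from row 2 of P and reverse-bump: 4 enters row 1 and ejects 3. So w(2) = 3. P is now [[4]].
Step i=1: Q has 1 at row 1, column 1; remove that cell from P, ejecting 4. So w(1) = 4. P is now [].

So w = 4 3 8 5 7 6 1 2.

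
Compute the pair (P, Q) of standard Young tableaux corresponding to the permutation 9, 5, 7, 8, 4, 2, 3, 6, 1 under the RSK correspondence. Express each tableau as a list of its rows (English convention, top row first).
Insert each entry of the permutation into P by Schensted row insertion, recording in Q the position of each new cell.

Insert 9: appended to row 1. P = [[9]], Q = [[1]].
Insert 5: 5 bumps 9 from row 1; 9 starts row 2. P = [[5], [9]], Q = [[1], [2]].
Insert 7: appended to row 1. P = [[5, 7], [9]], Q = [[1, 3], [2]].
Insert 8: appended to row 1. P = [[5, 7, 8], [9]], Q = [[1, 3, 4], [2]].
Insert 4: 4 bumps 5 from row 1; 5 bumps 9 from row 2; 9 starts row 3. P = [[4, 7, 8], [5], [9]], Q = [[1, 3, 4], [2], [5]].
Insert 2: 2 bumps 4 from row 1; 4 bumps 5 from row 2; 5 bumps 9 from row 3; 9 starts row 4. P = [[2, 7, 8], [4], [5], [9]], Q = [[1, 3, 4], [2], [5], [6]].
Insert 3: 3 bumps 7 from row 1; 7 appends to row 2. P = [[2, 3, 8], [4, 7], [5], [9]], Q = [[1, 3, 4], [2, 7], [5], [6]].
Insert 6: 6 bumps 8 from row 1; 8 appends to row 2. P = [[2, 3, 6], [4, 7, 8], [5], [9]], Q = [[1, 3, 4], [2, 7, 8], [5], [6]].
Insert 1: 1 bumps 2 from row 1; 2 bumps 4 from row 2; 4 bumps 5 from row 3; 5 bumps 9 from row 4; 9 starts row 5. P = [[1, 3, 6], [2, 7, 8], [4], [5], [9]], Q = [[1, 3, 4], [2, 7, 8], [5], [6], [9]].

So P = [[1, 3, 6], [2, 7, 8], [4], [5], [9]], Q = [[1, 3, 4], [2, 7, 8], [5], [6], [9]].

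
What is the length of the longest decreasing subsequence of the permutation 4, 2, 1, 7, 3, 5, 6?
3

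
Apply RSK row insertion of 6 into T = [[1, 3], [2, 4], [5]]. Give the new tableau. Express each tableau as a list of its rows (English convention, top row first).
6 is larger than every entry of row 1, so it is appended to row 1. The new tableau is [[1, 3, 6], [2, 4], [5]].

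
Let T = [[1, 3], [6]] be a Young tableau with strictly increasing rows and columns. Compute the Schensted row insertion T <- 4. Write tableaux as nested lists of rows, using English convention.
4 is larger than every entry of row 1, so it is appended to row 1. The new tableau is [[1, 3, 4], [6]].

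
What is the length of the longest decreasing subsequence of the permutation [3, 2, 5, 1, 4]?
3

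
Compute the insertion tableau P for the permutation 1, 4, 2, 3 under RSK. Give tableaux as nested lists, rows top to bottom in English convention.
P = [[1, 2, 3], [4]]

Insert 1: appended to row 1. P = [[1]].
Insert 4: appended to row 1. P = [[1, 4]].
Insert 2: 2 bumps 4 from row 1; 4 starts row 2. P = [[1, 2], [4]].
Insert 3: appended to row 1. P = [[1, 2, 3], [4]].

So P = [[1, 2, 3], [4]].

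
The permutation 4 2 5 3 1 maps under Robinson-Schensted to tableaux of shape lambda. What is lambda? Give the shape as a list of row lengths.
[2, 2, 1]

Row-insert each entry into an empty tableau.

After inserting 4: P = [[4]].
After inserting 2: P = [[2], [4]].
After inserting 5: P = [[2, 5], [4]].
After inserting 3: P = [[2, 3], [4, 5]].
After inserting 1: P = [[1, 3], [2, 5], [4]].

The final insertion tableau P = [[1, 3], [2, 5], [4]] has shape [2, 2, 1].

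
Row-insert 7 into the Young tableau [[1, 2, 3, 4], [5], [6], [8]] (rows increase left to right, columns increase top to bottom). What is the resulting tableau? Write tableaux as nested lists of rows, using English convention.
7 is larger than every entry of row 1, so it is appended to row 1. The new tableau is [[1, 2, 3, 4, 7], [5], [6], [8]].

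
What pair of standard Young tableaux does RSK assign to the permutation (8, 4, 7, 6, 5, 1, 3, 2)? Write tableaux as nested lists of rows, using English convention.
P = [[1, 2], [3, 5], [4], [6], [7], [8]], Q = [[1, 3], [2, 7], [4], [5], [6], [8]]

Insert each entry of the permutation into P by Schensted row insertion, recording in Q the position of each new cell.

Insert 8: appended to row 1. P = [[8]].
Insert 4: 4 bumps 8 from row 1; 8 starts row 2. P = [[4], [8]].
Insert 7: appended to row 1. P = [[4, 7], [8]].
Insert 6: 6 bumps 7 from row 1; 7 bumps 8 from row 2; 8 starts row 3. P = [[4, 6], [7], [8]].
Insert 5: 5 bumps 6 from row 1; 6 bumps 7 from row 2; 7 bumps 8 from row 3; 8 starts row 4. P = [[4, 5], [6], [7], [8]].
Insert 1: 1 bumps 4 from row 1; 4 bumps 6 from row 2; 6 bumps 7 from row 3; 7 bumps 8 from row 4; 8 starts row 5. P = [[1, 5], [4], [6], [7], [8]].
Insert 3: 3 bumps 5 from row 1; 5 appends to row 2. P = [[1, 3], [4, 5], [6], [7], [8]].
Insert 2: 2 bumps 3 from row 1; 3 bumps 4 from row 2; 4 bumps 6 from row 3; 6 bumps 7 from row 4; 7 bumps 8 from row 5; 8 starts row 6. P = [[1, 2], [3, 5], [4], [6], [7], [8]].

So P = [[1, 2], [3, 5], [4], [6], [7], [8]], Q = [[1, 3], [2, 7], [4], [5], [6], [8]].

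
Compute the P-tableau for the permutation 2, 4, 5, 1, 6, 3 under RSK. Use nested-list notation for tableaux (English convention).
Insert 2: appended to row 1. P = [[2]].
Insert 4: appended to row 1. P = [[2, 4]].
Insert 5: appended to row 1. P = [[2, 4, 5]].
Insert 1: 1 bumps 2 from row 1; 2 starts row 2. P = [[1, 4, 5], [2]].
Insert 6: appended to row 1. P = [[1, 4, 5, 6], [2]].
Insert 3: 3 bumps 4 from row 1; 4 appends to row 2. P = [[1, 3, 5, 6], [2, 4]].

So P = [[1, 3, 5, 6], [2, 4]].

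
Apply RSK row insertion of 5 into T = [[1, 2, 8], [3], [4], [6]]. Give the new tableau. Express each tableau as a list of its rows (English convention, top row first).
[[1, 2, 5], [3, 8], [4], [6]]

In row 1, 5 replaces 8 (the leftmost entry greater than 5); 8 is bumped to row 2. 8 is appended to row 2. The new tableau is [[1, 2, 5], [3, 8], [4], [6]].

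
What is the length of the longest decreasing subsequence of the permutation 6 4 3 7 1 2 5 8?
4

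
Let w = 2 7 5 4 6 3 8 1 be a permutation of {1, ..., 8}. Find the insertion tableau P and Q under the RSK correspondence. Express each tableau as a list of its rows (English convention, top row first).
P = [[1, 3, 6, 8], [2], [4], [5], [7]], Q = [[1, 2, 5, 7], [3], [4], [6], [8]]

Insert each entry of the permutation into P by Schensted row insertion, recording in Q the position of each new cell.

Insert 2: appended to row 1. P = [[2]].
Insert 7: appended to row 1. P = [[2, 7]].
Insert 5: 5 bumps 7 from row 1; 7 starts row 2. P = [[2, 5], [7]].
Insert 4: 4 bumps 5 from row 1; 5 bumps 7 from row 2; 7 starts row 3. P = [[2, 4], [5], [7]].
Insert 6: appended to row 1. P = [[2, 4, 6], [5], [7]].
Insert 3: 3 bumps 4 from row 1; 4 bumps 5 from row 2; 5 bumps 7 from row 3; 7 starts row 4. P = [[2, 3, 6], [4], [5], [7]].
Insert 8: appended to row 1. P = [[2, 3, 6, 8], [4], [5], [7]].
Insert 1: 1 bumps 2 from row 1; 2 bumps 4 from row 2; 4 bumps 5 from row 3; 5 bumps 7 from row 4; 7 starts row 5. P = [[1, 3, 6, 8], [2], [4], [5], [7]].

So P = [[1, 3, 6, 8], [2], [4], [5], [7]], Q = [[1, 2, 5, 7], [3], [4], [6], [8]].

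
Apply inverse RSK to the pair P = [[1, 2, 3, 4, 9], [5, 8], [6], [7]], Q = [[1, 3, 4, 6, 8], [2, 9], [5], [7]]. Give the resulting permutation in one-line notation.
Reverse the RSK construction: for i from n down to 1, find the cell of Q containing i, remove the entry at that cell from P, and reverse-bump it up through P; the value ejected from row 1 is w(i).

Step i=9: Q has 9 at row 2, column 2; remove 8 from row 2 of P and reverse-bump: 8 enters row 1 and ejects 4. So w(9) = 4. P is now [[1, 2, 3, 8, 9], [5], [6], [7]].
Step i=8: Q has 8 at row 1, column 5; remove that cell from P, ejecting 9. So w(8) = 9. P is now [[1, 2, 3, 8], [5], [6], [7]].
Step i=7: Q has 7 at row 4, column 1; remove 7 from row 4 of P and reverse-bump: 7 enters row 3 and ejects 6; 6 enters row 2 and ejects 5; 5 enters row 1 and ejects 3. So w(7) = 3. P is now [[1, 2, 5, 8], [6], [7]].
Step i=6: Q has 6 at row 1, column 4; remove that cell from P, ejecting 8. So w(6) = 8. P is now [[1, 2, 5], [6], [7]].
Step i=5: Q has 5 at row 3, column 1; remove 7 from row 3 of P and reverse-bump: 7 enters row 2 and ejects 6; 6 enters row 1 and ejects 5. So w(5) = 5. P is now [[1, 2, 6], [7]].
Step i=4: Q has 4 at row 1, column 3; remove that cell from P, ejecting 6. So w(4) = 6. P is now [[1, 2], [7]].
Step i=3: Q has 3 at row 1, column 2; remove that cell from P, ejecting 2. So w(3) = 2. P is now [[1], [7]].
Step i=2: Q has 2 at row 2, column 1; remove 7 from row 2 of P and reverse-bump: 7 enters row 1 and ejects 1. So w(2) = 1. P is now [[7]].
Step i=1: Q has 1 at row 1, column 1; remove that cell from P, ejecting 7. So w(1) = 7. P is now [].

So w = 7 1 2 6 5 8 3 9 4.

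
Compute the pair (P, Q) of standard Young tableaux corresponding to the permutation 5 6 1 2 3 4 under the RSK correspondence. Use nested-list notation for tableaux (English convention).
Insert each entry of the permutation into P by Schensted row insertion, recording in Q the position of each new cell.

Insert 5: appended to row 1. P = [[5]].
Insert 6: appended to row 1. P = [[5, 6]].
Insert 1: 1 bumps 5 from row 1; 5 starts row 2. P = [[1, 6], [5]].
Insert 2: 2 bumps 6 from row 1; 6 appends to row 2. P = [[1, 2], [5, 6]].
Insert 3: appended to row 1. P = [[1, 2, 3], [5, 6]].
Insert 4: appended to row 1. P = [[1, 2, 3, 4], [5, 6]].

So P = [[1, 2, 3, 4], [5, 6]], Q = [[1, 2, 5, 6], [3, 4]].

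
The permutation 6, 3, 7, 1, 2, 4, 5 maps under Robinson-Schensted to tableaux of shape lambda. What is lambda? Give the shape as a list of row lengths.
[4, 2, 1]

RSK row insertion gives P = [[1, 2, 4, 5], [3, 7], [6]], which has shape [4, 2, 1].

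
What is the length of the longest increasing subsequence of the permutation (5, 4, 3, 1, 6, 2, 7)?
3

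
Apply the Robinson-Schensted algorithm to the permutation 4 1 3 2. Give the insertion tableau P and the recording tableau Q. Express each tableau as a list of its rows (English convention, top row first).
Insert each entry of the permutation into P by Schensted row insertion, recording in Q the position of each new cell.

Insert 4: appended to row 1. P = [[4]].
Insert 1: 1 bumps 4 from row 1; 4 starts row 2. P = [[1], [4]].
Insert 3: appended to row 1. P = [[1, 3], [4]].
Insert 2: 2 bumps 3 from row 1; 3 bumps 4 from row 2; 4 starts row 3. P = [[1, 2], [3], [4]].

So P = [[1, 2], [3], [4]], Q = [[1, 3], [2], [4]].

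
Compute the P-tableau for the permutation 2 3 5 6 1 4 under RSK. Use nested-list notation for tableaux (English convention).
P = [[1, 3, 4, 6], [2, 5]]

Insert 2: appended to row 1. P = [[2]].
Insert 3: appended to row 1. P = [[2, 3]].
Insert 5: appended to row 1. P = [[2, 3, 5]].
Insert 6: appended to row 1. P = [[2, 3, 5, 6]].
Insert 1: 1 bumps 2 from row 1; 2 starts row 2. P = [[1, 3, 5, 6], [2]].
Insert 4: 4 bumps 5 from row 1; 5 appends to row 2. P = [[1, 3, 4, 6], [2, 5]].

So P = [[1, 3, 4, 6], [2, 5]].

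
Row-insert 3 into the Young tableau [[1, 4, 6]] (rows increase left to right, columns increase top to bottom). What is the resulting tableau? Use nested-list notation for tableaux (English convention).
[[1, 3, 6], [4]]

In row 1, 3 replaces 4 (the leftmost entry greater than 3); 4 is bumped to row 2. 4 starts a new row 2. The new tableau is [[1, 3, 6], [4]].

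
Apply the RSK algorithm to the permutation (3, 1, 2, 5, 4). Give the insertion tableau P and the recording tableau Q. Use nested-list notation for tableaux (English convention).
P = [[1, 2, 4], [3, 5]], Q = [[1, 3, 4], [2, 5]]

Insert each entry of the permutation into P by Schensted row insertion, recording in Q the position of each new cell.

After inserting 3: P = [[3]].
After inserting 1: P = [[1], [3]].
After inserting 2: P = [[1, 2], [3]].
After inserting 5: P = [[1, 2, 5], [3]].
After inserting 4: P = [[1, 2, 4], [3, 5]].

So P = [[1, 2, 4], [3, 5]], Q = [[1, 3, 4], [2, 5]].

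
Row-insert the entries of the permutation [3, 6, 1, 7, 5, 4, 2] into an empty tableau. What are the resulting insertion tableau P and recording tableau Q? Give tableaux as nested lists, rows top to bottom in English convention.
P = [[1, 2, 7], [3, 4], [5], [6]], Q = [[1, 2, 4], [3, 5], [6], [7]]

Insert each entry of the permutation into P by Schensted row insertion, recording in Q the position of each new cell.

Insert 3: appended to row 1. P = [[3]].
Insert 6: appended to row 1. P = [[3, 6]].
Insert 1: 1 bumps 3 from row 1; 3 starts row 2. P = [[1, 6], [3]].
Insert 7: appended to row 1. P = [[1, 6, 7], [3]].
Insert 5: 5 bumps 6 from row 1; 6 appends to row 2. P = [[1, 5, 7], [3, 6]].
Insert 4: 4 bumps 5 from row 1; 5 bumps 6 from row 2; 6 starts row 3. P = [[1, 4, 7], [3, 5], [6]].
Insert 2: 2 bumps 4 from row 1; 4 bumps 5 from row 2; 5 bumps 6 from row 3; 6 starts row 4. P = [[1, 2, 7], [3, 4], [5], [6]].

So P = [[1, 2, 7], [3, 4], [5], [6]], Q = [[1, 2, 4], [3, 5], [6], [7]].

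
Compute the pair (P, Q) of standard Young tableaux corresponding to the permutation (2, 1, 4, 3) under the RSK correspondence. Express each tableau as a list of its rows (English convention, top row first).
P = [[1, 3], [2, 4]], Q = [[1, 3], [2, 4]]

Insert each entry of the permutation into P by Schensted row insertion, recording in Q the position of each new cell.

Insert 2: appended to row 1. P = [[2]], Q = [[1]].
Insert 1: 1 bumps 2 from row 1; 2 starts row 2. P = [[1], [2]], Q = [[1], [2]].
Insert 4: appended to row 1. P = [[1, 4], [2]], Q = [[1, 3], [2]].
Insert 3: 3 bumps 4 from row 1; 4 appends to row 2. P = [[1, 3], [2, 4]], Q = [[1, 3], [2, 4]].

So P = [[1, 3], [2, 4]], Q = [[1, 3], [2, 4]].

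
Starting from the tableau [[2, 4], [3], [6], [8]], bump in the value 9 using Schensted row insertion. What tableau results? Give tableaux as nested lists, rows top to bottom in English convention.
9 is larger than every entry of row 1, so it is appended to row 1. The new tableau is [[2, 4, 9], [3], [6], [8]].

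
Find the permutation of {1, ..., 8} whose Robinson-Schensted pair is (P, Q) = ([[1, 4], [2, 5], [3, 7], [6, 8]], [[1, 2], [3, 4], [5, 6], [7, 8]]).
Reverse the RSK construction: for i from n down to 1, find the cell of Q containing i, remove the entry at that cell from P, and reverse-bump it up through P; the value ejected from row 1 is w(i).

Step i=8: Q has 8 at row 4, column 2; remove 8 from row 4 of P and reverse-bump: 8 enters row 3 and ejects 7; 7 enters row 2 and ejects 5; 5 enters row 1 and ejects 4. So w(8) = 4. P is now [[1, 5], [2, 7], [3, 8], [6]].
Step i=7: Q has 7 at row 4, column 1; remove 6 from row 4 of P and reverse-bump: 6 enters row 3 and ejects 3; 3 enters row 2 and ejects 2; 2 enters row 1 and ejects 1. So w(7) = 1. P is now [[2, 5], [3, 7], [6, 8]].
Step i=6: Q has 6 at row 3, column 2; remove 8 from row 3 of P and reverse-bump: 8 enters row 2 and ejects 7; 7 enters row 1 and ejects 5. So w(6) = 5. P is now [[2, 7], [3, 8], [6]].
Step i=5: Q has 5 at row 3, column 1; remove 6 from row 3 of P and reverse-bump: 6 enters row 2 and ejects 3; 3 enters row 1 and ejects 2. So w(5) = 2. P is now [[3, 7], [6, 8]].
Step i=4: Q has 4 at row 2, column 2; remove 8 from row 2 of P and reverse-bump: 8 enters row 1 and ejects 7. So w(4) = 7. P is now [[3, 8], [6]].
Step i=3: Q has 3 at row 2, column 1; remove 6 from row 2 of P and reverse-bump: 6 enters row 1 and ejects 3. So w(3) = 3. P is now [[6, 8]].
Step i=2: Q has 2 at row 1, column 2; remove that cell from P, ejecting 8. So w(2) = 8. P is now [[6]].
Step i=1: Q has 1 at row 1, column 1; remove that cell from P, ejecting 6. So w(1) = 6. P is now [].

So w = 6 8 3 7 2 5 1 4.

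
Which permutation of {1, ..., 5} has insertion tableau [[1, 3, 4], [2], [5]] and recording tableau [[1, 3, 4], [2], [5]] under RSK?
5 2 3 4 1

Reverse the RSK construction: for i from n down to 1, find the cell of Q containing i, remove the entry at that cell from P, and reverse-bump it up through P; the value ejected from row 1 is w(i).

Step i=5: Q has 5 at row 3, column 1; remove 5 from row 3 of P and reverse-bump: 5 enters row 2 and ejects 2; 2 enters row 1 and ejects 1. So w(5) = 1. P is now [[2, 3, 4], [5]].
Step i=4: Q has 4 at row 1, column 3; remove that cell from P, ejecting 4. So w(4) = 4. P is now [[2, 3], [5]].
Step i=3: Q has 3 at row 1, column 2; remove that cell from P, ejecting 3. So w(3) = 3. P is now [[2], [5]].
Step i=2: Q has 2 at row 2, column 1; remove 5 from row 2 of P and reverse-bump: 5 enters row 1 and ejects 2. So w(2) = 2. P is now [[5]].
Step i=1: Q has 1 at row 1, column 1; remove that cell from P, ejecting 5. So w(1) = 5. P is now [].

So w = 5 2 3 4 1.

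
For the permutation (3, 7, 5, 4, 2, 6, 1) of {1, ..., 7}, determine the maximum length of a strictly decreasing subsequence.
5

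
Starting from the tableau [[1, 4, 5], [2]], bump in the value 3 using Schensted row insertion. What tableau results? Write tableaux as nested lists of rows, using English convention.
In row 1, 3 replaces 4 (the leftmost entry greater than 3); 4 is bumped to row 2. 4 is appended to row 2. The new tableau is [[1, 3, 5], [2, 4]].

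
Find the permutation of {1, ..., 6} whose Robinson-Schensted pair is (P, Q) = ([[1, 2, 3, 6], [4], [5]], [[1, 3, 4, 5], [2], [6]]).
5 1 2 4 6 3

Reverse the RSK construction: for i from n down to 1, find the cell of Q containing i, remove the entry at that cell from P, and reverse-bump it up through P; the value ejected from row 1 is w(i).

Step i=6: Q has 6 at row 3, column 1; remove 5 from row 3 of P and reverse-bump: 5 enters row 2 and ejects 4; 4 enters row 1 and ejects 3. So w(6) = 3. P is now [[1, 2, 4, 6], [5]].
Step i=5: Q has 5 at row 1, column 4; remove that cell from P, ejecting 6. So w(5) = 6. P is now [[1, 2, 4], [5]].
Step i=4: Q has 4 at row 1, column 3; remove that cell from P, ejecting 4. So w(4) = 4. P is now [[1, 2], [5]].
Step i=3: Q has 3 at row 1, column 2; remove that cell from P, ejecting 2. So w(3) = 2. P is now [[1], [5]].
Step i=2: Q has 2 at row 2, column 1; remove 5 from row 2 of P and reverse-bump: 5 enters row 1 and ejects 1. So w(2) = 1. P is now [[5]].
Step i=1: Q has 1 at row 1, column 1; remove that cell from P, ejecting 5. So w(1) = 5. P is now [].

So w = 5 1 2 4 6 3.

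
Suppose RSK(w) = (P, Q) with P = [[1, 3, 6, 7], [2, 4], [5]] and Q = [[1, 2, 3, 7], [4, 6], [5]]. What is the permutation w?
2 5 6 4 1 3 7

Reverse the RSK construction: for i from n down to 1, find the cell of Q containing i, remove the entry at that cell from P, and reverse-bump it up through P; the value ejected from row 1 is w(i).

Step i=7: Q has 7 at row 1, column 4; remove that cell from P, ejecting 7. So w(7) = 7. P is now [[1, 3, 6], [2, 4], [5]].
Step i=6: Q has 6 at row 2, column 2; remove 4 from row 2 of P and reverse-bump: 4 enters row 1 and ejects 3. So w(6) = 3. P is now [[1, 4, 6], [2], [5]].
Step i=5: Q has 5 at row 3, column 1; remove 5 from row 3 of P and reverse-bump: 5 enters row 2 and ejects 2; 2 enters row 1 and ejects 1. So w(5) = 1. P is now [[2, 4, 6], [5]].
Step i=4: Q has 4 at row 2, column 1; remove 5 from row 2 of P and reverse-bump: 5 enters row 1 and ejects 4. So w(4) = 4. P is now [[2, 5, 6]].
Step i=3: Q has 3 at row 1, column 3; remove that cell from P, ejecting 6. So w(3) = 6. P is now [[2, 5]].
Step i=2: Q has 2 at row 1, column 2; remove that cell from P, ejecting 5. So w(2) = 5. P is now [[2]].
Step i=1: Q has 1 at row 1, column 1; remove that cell from P, ejecting 2. So w(1) = 2. P is now [].

So w = 2 5 6 4 1 3 7.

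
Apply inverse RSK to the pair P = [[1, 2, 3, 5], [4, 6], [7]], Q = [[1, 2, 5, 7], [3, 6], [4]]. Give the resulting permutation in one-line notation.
1 7 4 2 6 3 5

Reverse the RSK construction: for i from n down to 1, find the cell of Q containing i, remove the entry at that cell from P, and reverse-bump it up through P; the value ejected from row 1 is w(i).

Step i=7: Q has 7 at row 1, column 4; remove that cell from P, ejecting 5. So w(7) = 5. P is now [[1, 2, 3], [4, 6], [7]].
Step i=6: Q has 6 at row 2, column 2; remove 6 from row 2 of P and reverse-bump: 6 enters row 1 and ejects 3. So w(6) = 3. P is now [[1, 2, 6], [4], [7]].
Step i=5: Q has 5 at row 1, column 3; remove that cell from P, ejecting 6. So w(5) = 6. P is now [[1, 2], [4], [7]].
Step i=4: Q has 4 at row 3, column 1; remove 7 from row 3 of P and reverse-bump: 7 enters row 2 and ejects 4; 4 enters row 1 and ejects 2. So w(4) = 2. P is now [[1, 4], [7]].
Step i=3: Q has 3 at row 2, column 1; remove 7 from row 2 of P and reverse-bump: 7 enters row 1 and ejects 4. So w(3) = 4. P is now [[1, 7]].
Step i=2: Q has 2 at row 1, column 2; remove that cell from P, ejecting 7. So w(2) = 7. P is now [[1]].
Step i=1: Q has 1 at row 1, column 1; remove that cell from P, ejecting 1. So w(1) = 1. P is now [].

So w = 1 7 4 2 6 3 5.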